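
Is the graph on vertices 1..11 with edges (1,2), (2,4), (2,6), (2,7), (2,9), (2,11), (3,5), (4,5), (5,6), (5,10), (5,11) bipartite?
Yes. Partition: {1, 3, 4, 6, 7, 8, 9, 10, 11}, {2, 5}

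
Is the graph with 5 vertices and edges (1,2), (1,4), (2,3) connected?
No, it has 2 components: {1, 2, 3, 4}, {5}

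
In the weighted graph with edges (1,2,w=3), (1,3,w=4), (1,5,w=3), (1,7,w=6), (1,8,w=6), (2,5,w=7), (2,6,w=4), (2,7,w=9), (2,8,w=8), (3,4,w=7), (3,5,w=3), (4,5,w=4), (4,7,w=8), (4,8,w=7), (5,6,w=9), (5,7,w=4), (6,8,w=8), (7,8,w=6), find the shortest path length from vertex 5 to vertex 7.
4 (path: 5 -> 7; weights 4 = 4)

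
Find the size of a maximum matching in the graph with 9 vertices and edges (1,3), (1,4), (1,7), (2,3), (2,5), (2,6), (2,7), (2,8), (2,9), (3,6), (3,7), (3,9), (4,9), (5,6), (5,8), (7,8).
4 (matching: (1,7), (2,9), (3,6), (5,8); upper bound floor(n/2) = floor(9/2) = 4)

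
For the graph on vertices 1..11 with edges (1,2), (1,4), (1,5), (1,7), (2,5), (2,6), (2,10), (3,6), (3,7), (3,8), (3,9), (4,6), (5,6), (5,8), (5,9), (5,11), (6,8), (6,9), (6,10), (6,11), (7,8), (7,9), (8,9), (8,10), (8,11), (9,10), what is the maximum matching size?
5 (matching: (1,7), (2,5), (3,8), (6,11), (9,10); upper bound floor(n/2) = floor(11/2) = 5)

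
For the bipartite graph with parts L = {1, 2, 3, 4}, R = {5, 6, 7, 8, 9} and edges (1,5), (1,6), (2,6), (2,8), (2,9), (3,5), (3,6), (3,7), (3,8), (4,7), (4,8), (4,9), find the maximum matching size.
4 (matching: (1,6), (2,9), (3,8), (4,7); upper bound min(|L|,|R|) = min(4,5) = 4)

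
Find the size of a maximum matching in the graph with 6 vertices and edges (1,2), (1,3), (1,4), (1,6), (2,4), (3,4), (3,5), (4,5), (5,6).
3 (matching: (1,3), (2,4), (5,6); upper bound floor(n/2) = floor(6/2) = 3)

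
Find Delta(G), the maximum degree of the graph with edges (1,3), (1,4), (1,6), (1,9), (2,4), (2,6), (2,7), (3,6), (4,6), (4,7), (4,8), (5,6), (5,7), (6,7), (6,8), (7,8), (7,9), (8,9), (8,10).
7 (attained at vertex 6)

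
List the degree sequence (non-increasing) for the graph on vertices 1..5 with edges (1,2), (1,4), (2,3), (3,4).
[2, 2, 2, 2, 0] (degrees: deg(1)=2, deg(2)=2, deg(3)=2, deg(4)=2, deg(5)=0)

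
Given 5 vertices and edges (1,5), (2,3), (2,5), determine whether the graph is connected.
No, it has 2 components: {1, 2, 3, 5}, {4}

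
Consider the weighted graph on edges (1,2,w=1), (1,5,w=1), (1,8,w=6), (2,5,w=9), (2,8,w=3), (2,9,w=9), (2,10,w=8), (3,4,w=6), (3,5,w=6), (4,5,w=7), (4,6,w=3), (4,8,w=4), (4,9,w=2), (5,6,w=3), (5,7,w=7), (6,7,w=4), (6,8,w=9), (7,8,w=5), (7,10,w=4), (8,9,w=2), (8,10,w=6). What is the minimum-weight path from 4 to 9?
2 (path: 4 -> 9; weights 2 = 2)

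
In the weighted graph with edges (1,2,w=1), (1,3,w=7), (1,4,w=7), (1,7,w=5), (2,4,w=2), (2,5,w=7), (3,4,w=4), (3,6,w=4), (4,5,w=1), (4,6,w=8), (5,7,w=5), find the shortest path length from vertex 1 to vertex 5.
4 (path: 1 -> 2 -> 4 -> 5; weights 1 + 2 + 1 = 4)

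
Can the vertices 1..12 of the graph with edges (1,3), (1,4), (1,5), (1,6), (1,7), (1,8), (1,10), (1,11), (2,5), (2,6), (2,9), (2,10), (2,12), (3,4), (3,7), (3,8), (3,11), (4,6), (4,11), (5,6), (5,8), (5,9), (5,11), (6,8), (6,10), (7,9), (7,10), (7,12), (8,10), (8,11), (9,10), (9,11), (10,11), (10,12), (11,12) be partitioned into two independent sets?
No (odd cycle of length 3: 6 -> 1 -> 4 -> 6)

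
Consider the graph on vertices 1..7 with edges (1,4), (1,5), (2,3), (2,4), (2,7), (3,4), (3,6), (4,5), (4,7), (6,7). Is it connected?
Yes (BFS from 1 visits [1, 4, 5, 2, 3, 7, 6] — all 7 vertices reached)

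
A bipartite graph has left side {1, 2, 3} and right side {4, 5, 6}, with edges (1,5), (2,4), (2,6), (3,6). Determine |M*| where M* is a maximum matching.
3 (matching: (1,5), (2,4), (3,6); upper bound min(|L|,|R|) = min(3,3) = 3)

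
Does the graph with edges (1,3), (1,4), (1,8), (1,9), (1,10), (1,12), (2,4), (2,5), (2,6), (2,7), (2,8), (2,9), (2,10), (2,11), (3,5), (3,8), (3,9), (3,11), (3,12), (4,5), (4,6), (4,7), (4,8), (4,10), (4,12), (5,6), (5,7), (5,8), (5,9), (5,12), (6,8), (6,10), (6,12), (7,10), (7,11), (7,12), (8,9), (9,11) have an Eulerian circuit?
No (2 vertices have odd degree: {8, 10}; Eulerian circuit requires 0)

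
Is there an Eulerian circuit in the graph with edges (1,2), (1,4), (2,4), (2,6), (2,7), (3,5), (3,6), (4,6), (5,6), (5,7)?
No (2 vertices have odd degree: {4, 5}; Eulerian circuit requires 0)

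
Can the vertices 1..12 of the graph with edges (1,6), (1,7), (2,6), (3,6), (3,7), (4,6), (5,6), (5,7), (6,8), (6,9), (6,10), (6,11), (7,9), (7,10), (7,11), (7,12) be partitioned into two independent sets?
Yes. Partition: {1, 2, 3, 4, 5, 8, 9, 10, 11, 12}, {6, 7}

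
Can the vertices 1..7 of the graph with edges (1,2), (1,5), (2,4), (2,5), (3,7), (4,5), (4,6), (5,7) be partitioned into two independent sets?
No (odd cycle of length 3: 2 -> 1 -> 5 -> 2)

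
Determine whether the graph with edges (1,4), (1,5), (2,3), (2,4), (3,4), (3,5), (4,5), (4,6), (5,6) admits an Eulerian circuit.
No (2 vertices have odd degree: {3, 4}; Eulerian circuit requires 0)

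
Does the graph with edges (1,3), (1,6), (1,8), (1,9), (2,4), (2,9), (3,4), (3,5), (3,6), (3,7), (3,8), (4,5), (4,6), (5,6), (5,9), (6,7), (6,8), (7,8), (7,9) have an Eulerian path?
Yes — and in fact it has an Eulerian circuit (the graph is connected and all 9 vertices have even degree)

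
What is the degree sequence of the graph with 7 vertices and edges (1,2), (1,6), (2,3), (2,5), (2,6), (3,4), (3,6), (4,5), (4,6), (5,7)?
[4, 4, 3, 3, 3, 2, 1] (degrees: deg(1)=2, deg(2)=4, deg(3)=3, deg(4)=3, deg(5)=3, deg(6)=4, deg(7)=1)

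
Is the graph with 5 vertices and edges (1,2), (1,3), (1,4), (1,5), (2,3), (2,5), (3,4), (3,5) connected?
Yes (BFS from 1 visits [1, 2, 3, 4, 5] — all 5 vertices reached)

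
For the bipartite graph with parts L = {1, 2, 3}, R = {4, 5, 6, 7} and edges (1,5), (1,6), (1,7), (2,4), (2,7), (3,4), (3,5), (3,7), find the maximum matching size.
3 (matching: (1,6), (2,7), (3,5); upper bound min(|L|,|R|) = min(3,4) = 3)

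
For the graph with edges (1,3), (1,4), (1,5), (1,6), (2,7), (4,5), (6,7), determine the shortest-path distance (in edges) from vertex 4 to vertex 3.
2 (path: 4 -> 1 -> 3, 2 edges)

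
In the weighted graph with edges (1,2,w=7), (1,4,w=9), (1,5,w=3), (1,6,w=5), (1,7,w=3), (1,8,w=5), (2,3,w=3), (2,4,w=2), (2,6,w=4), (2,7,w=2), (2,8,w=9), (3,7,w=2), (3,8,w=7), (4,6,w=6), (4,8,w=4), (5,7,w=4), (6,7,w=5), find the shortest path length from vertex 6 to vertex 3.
7 (path: 6 -> 2 -> 3; weights 4 + 3 = 7)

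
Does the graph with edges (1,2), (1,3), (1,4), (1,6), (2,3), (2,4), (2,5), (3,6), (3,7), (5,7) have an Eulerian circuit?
Yes (the graph is connected and all 7 vertices have even degree)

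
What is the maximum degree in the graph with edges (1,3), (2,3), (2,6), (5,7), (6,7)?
2 (attained at vertices 2, 3, 6, 7)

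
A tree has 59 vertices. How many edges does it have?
58 (A tree on V vertices has V - 1 edges, so 59 - 1 = 58)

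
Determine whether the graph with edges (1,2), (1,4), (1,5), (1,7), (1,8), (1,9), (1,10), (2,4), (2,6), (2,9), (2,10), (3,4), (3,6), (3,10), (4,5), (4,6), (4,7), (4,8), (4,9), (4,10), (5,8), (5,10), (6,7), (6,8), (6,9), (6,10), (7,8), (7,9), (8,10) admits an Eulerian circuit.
No (8 vertices have odd degree: {1, 2, 3, 4, 6, 7, 9, 10}; Eulerian circuit requires 0)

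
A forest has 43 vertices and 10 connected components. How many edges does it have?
33 (Each of the 10 component trees on V_i vertices has V_i - 1 edges; summing gives V - C = 43 - 10 = 33)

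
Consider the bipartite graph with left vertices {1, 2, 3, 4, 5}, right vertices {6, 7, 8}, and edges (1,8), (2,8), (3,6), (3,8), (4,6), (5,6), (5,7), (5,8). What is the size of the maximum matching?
3 (matching: (1,8), (3,6), (5,7); upper bound min(|L|,|R|) = min(5,3) = 3)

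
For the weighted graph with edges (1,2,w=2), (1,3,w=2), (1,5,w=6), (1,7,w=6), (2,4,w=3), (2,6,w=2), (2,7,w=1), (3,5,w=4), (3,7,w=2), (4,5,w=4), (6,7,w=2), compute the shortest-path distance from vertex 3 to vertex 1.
2 (path: 3 -> 1; weights 2 = 2)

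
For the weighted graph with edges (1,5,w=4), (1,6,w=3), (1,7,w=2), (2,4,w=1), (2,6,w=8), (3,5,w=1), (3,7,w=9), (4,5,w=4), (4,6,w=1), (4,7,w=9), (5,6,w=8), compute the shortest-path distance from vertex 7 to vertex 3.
7 (path: 7 -> 1 -> 5 -> 3; weights 2 + 4 + 1 = 7)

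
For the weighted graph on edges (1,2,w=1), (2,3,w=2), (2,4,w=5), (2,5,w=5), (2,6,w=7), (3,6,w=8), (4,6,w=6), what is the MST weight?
19 (MST edges: (1,2,w=1), (2,3,w=2), (2,4,w=5), (2,5,w=5), (4,6,w=6); sum of weights 1 + 2 + 5 + 5 + 6 = 19)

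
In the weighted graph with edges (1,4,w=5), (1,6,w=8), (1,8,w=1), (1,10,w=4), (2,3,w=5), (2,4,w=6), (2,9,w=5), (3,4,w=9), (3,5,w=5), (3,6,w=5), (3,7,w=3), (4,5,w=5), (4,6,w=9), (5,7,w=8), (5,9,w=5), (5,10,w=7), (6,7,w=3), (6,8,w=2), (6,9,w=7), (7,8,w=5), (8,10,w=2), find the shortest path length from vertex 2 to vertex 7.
8 (path: 2 -> 3 -> 7; weights 5 + 3 = 8)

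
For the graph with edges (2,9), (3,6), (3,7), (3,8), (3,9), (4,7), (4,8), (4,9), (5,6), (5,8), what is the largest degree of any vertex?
4 (attained at vertex 3)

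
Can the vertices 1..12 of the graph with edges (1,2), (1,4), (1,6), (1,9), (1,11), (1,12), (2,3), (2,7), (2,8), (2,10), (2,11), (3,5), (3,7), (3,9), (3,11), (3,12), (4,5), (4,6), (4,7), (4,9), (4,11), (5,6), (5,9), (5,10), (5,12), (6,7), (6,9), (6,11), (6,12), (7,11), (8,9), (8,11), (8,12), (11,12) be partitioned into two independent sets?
No (odd cycle of length 3: 9 -> 1 -> 4 -> 9)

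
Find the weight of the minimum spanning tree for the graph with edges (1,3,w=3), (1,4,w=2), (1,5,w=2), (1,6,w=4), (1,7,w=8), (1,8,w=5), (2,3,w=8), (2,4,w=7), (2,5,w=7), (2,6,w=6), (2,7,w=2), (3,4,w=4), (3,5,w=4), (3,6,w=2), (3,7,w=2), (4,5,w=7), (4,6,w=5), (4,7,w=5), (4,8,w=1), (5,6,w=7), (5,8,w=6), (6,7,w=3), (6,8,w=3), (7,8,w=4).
14 (MST edges: (1,3,w=3), (1,4,w=2), (1,5,w=2), (2,7,w=2), (3,6,w=2), (3,7,w=2), (4,8,w=1); sum of weights 3 + 2 + 2 + 2 + 2 + 2 + 1 = 14)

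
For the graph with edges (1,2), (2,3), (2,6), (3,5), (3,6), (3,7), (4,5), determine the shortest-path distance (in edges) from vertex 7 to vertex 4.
3 (path: 7 -> 3 -> 5 -> 4, 3 edges)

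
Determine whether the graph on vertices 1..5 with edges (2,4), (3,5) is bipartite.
Yes. Partition: {1, 2, 3}, {4, 5}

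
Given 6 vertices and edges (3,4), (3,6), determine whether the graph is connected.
No, it has 4 components: {1}, {2}, {3, 4, 6}, {5}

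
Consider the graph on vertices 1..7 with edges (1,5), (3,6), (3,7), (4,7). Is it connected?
No, it has 3 components: {1, 5}, {2}, {3, 4, 6, 7}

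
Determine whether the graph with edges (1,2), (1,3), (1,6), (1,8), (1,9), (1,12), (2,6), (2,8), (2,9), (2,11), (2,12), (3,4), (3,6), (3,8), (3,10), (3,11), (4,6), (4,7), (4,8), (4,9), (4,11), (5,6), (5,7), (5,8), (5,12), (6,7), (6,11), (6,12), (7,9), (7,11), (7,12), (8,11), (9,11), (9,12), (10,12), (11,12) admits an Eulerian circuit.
Yes (the graph is connected and all 12 vertices have even degree)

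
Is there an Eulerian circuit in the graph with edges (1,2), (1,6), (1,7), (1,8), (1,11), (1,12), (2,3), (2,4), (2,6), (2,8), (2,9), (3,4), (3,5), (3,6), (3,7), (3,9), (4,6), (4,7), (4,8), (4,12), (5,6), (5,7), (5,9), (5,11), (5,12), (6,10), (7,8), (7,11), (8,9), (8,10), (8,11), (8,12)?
Yes (the graph is connected and all 12 vertices have even degree)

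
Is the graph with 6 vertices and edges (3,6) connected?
No, it has 5 components: {1}, {2}, {3, 6}, {4}, {5}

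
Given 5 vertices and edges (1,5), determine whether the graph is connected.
No, it has 4 components: {1, 5}, {2}, {3}, {4}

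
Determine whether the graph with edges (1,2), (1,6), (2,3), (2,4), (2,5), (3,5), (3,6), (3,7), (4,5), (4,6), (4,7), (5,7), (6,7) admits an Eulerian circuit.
Yes (the graph is connected and all 7 vertices have even degree)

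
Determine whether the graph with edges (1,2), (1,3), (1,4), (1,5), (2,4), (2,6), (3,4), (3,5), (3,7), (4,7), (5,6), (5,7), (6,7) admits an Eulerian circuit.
No (2 vertices have odd degree: {2, 6}; Eulerian circuit requires 0)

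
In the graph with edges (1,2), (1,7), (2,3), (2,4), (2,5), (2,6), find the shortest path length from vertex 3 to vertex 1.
2 (path: 3 -> 2 -> 1, 2 edges)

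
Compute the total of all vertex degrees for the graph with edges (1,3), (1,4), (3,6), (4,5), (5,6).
10 (handshake: sum of degrees = 2|E| = 2 x 5 = 10)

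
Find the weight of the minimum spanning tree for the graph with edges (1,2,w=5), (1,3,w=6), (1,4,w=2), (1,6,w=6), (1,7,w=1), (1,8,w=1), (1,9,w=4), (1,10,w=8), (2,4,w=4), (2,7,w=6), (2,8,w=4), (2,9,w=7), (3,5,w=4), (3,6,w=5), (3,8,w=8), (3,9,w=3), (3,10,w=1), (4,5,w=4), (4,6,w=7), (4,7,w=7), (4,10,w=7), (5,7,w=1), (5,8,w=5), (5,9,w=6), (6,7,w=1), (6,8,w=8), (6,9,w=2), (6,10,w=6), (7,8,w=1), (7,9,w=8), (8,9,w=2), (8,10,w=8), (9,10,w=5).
16 (MST edges: (1,4,w=2), (1,7,w=1), (1,8,w=1), (2,4,w=4), (3,9,w=3), (3,10,w=1), (5,7,w=1), (6,7,w=1), (6,9,w=2); sum of weights 2 + 1 + 1 + 4 + 3 + 1 + 1 + 1 + 2 = 16)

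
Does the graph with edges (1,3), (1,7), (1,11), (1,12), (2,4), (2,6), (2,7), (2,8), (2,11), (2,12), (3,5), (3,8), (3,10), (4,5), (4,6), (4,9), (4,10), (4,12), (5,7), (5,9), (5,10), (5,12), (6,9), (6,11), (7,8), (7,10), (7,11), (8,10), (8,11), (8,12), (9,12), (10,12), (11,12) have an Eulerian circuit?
Yes (the graph is connected and all 12 vertices have even degree)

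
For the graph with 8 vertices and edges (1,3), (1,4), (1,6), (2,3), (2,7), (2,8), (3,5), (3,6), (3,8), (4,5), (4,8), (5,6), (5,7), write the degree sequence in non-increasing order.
[5, 4, 3, 3, 3, 3, 3, 2] (degrees: deg(1)=3, deg(2)=3, deg(3)=5, deg(4)=3, deg(5)=4, deg(6)=3, deg(7)=2, deg(8)=3)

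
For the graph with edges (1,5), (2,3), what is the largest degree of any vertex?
1 (attained at vertices 1, 2, 3, 5)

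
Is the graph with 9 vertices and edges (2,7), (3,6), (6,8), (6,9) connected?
No, it has 5 components: {1}, {2, 7}, {3, 6, 8, 9}, {4}, {5}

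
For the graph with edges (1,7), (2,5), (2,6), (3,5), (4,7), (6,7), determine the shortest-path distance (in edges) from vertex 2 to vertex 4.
3 (path: 2 -> 6 -> 7 -> 4, 3 edges)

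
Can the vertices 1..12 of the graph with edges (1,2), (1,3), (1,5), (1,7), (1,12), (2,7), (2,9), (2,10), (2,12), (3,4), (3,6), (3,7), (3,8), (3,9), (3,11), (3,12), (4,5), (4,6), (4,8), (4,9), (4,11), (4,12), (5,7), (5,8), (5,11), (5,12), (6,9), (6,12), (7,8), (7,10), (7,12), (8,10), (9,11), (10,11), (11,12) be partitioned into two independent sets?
No (odd cycle of length 3: 2 -> 1 -> 7 -> 2)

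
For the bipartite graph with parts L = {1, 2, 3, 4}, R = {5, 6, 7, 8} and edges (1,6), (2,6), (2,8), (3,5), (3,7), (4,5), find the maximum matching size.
4 (matching: (1,6), (2,8), (3,7), (4,5); upper bound min(|L|,|R|) = min(4,4) = 4)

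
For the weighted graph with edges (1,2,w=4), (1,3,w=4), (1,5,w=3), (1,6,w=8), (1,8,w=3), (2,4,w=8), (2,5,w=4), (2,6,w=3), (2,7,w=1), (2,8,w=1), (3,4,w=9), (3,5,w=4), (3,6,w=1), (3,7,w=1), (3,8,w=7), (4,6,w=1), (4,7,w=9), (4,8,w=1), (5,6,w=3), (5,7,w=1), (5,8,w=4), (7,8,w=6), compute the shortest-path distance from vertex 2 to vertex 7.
1 (path: 2 -> 7; weights 1 = 1)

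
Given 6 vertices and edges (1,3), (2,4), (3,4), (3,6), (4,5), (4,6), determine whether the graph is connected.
Yes (BFS from 1 visits [1, 3, 4, 6, 2, 5] — all 6 vertices reached)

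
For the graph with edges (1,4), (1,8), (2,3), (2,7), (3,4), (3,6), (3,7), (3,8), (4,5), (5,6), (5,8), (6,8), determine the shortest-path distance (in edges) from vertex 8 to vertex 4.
2 (path: 8 -> 5 -> 4, 2 edges)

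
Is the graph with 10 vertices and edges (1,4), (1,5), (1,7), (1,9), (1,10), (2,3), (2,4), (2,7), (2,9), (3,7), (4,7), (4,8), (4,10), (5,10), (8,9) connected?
No, it has 2 components: {1, 2, 3, 4, 5, 7, 8, 9, 10}, {6}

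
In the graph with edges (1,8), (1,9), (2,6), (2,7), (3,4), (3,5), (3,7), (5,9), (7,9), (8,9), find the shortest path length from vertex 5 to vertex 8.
2 (path: 5 -> 9 -> 8, 2 edges)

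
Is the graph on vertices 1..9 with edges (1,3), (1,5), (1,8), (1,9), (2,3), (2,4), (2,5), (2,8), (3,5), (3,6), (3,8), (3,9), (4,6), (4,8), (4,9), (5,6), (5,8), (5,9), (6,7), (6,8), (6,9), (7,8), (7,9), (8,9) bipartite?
No (odd cycle of length 3: 9 -> 1 -> 5 -> 9)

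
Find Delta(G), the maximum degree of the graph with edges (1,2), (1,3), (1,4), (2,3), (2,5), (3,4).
3 (attained at vertices 1, 2, 3)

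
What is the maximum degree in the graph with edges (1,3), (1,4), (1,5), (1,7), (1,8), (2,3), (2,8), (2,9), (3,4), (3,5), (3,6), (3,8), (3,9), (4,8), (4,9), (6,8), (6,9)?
7 (attained at vertex 3)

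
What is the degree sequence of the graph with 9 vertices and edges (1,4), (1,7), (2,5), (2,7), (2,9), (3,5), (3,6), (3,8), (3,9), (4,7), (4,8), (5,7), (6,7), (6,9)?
[5, 4, 3, 3, 3, 3, 3, 2, 2] (degrees: deg(1)=2, deg(2)=3, deg(3)=4, deg(4)=3, deg(5)=3, deg(6)=3, deg(7)=5, deg(8)=2, deg(9)=3)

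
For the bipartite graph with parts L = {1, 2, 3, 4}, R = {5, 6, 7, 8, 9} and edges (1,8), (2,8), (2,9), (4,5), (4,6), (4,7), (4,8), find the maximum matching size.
3 (matching: (1,8), (2,9), (4,7); upper bound min(|L|,|R|) = min(4,5) = 4)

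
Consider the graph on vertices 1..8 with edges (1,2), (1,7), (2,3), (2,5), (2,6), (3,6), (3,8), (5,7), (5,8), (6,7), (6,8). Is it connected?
No, it has 2 components: {1, 2, 3, 5, 6, 7, 8}, {4}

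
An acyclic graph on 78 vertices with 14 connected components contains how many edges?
64 (Each of the 14 component trees on V_i vertices has V_i - 1 edges; summing gives V - C = 78 - 14 = 64)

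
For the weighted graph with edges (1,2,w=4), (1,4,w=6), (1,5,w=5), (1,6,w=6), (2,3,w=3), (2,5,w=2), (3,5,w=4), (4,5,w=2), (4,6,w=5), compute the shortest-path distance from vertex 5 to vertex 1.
5 (path: 5 -> 1; weights 5 = 5)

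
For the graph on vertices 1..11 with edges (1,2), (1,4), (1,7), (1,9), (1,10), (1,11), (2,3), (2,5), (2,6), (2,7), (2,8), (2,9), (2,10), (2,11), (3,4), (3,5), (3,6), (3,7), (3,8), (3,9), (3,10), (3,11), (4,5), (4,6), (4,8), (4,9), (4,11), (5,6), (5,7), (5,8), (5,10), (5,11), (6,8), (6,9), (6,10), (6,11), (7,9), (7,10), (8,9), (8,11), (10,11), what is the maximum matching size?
5 (matching: (1,9), (2,8), (3,5), (6,11), (7,10); upper bound floor(n/2) = floor(11/2) = 5)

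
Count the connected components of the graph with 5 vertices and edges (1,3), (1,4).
3 (components: {1, 3, 4}, {2}, {5})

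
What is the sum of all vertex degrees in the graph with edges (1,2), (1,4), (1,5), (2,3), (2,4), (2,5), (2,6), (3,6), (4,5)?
18 (handshake: sum of degrees = 2|E| = 2 x 9 = 18)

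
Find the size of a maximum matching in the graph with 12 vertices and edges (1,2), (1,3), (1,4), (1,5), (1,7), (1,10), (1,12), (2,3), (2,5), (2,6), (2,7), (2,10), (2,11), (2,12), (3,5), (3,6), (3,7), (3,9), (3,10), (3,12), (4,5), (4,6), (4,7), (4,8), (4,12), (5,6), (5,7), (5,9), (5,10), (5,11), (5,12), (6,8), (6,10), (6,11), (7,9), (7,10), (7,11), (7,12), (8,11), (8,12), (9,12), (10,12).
6 (matching: (1,5), (2,10), (3,9), (4,12), (6,8), (7,11); upper bound floor(n/2) = floor(12/2) = 6)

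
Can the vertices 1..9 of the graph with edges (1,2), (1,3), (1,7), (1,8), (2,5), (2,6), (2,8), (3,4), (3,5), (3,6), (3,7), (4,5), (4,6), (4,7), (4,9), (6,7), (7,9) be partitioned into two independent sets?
No (odd cycle of length 3: 2 -> 1 -> 8 -> 2)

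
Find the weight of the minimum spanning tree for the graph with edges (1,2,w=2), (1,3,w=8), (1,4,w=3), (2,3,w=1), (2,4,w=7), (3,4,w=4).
6 (MST edges: (1,2,w=2), (1,4,w=3), (2,3,w=1); sum of weights 2 + 3 + 1 = 6)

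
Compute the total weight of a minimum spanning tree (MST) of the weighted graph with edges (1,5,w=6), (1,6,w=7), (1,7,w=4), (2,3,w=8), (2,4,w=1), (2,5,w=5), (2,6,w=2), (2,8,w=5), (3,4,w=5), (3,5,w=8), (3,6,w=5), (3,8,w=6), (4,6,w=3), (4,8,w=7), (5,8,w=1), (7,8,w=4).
22 (MST edges: (1,7,w=4), (2,4,w=1), (2,5,w=5), (2,6,w=2), (3,6,w=5), (5,8,w=1), (7,8,w=4); sum of weights 4 + 1 + 5 + 2 + 5 + 1 + 4 = 22)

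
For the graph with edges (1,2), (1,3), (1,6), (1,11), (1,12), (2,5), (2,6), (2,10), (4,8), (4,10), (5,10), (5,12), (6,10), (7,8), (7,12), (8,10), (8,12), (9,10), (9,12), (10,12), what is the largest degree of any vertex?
7 (attained at vertex 10)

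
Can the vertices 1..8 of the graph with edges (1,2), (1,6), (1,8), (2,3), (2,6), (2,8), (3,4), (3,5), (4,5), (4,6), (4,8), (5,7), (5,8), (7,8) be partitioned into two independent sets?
No (odd cycle of length 3: 6 -> 1 -> 2 -> 6)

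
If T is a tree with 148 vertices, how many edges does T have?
147 (A tree on V vertices has V - 1 edges, so 148 - 1 = 147)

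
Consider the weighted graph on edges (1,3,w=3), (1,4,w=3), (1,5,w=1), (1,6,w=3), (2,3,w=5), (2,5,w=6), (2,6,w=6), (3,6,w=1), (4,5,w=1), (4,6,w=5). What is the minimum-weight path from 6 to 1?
3 (path: 6 -> 1; weights 3 = 3)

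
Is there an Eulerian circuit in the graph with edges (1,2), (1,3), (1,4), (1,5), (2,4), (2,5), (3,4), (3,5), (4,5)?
No (2 vertices have odd degree: {2, 3}; Eulerian circuit requires 0)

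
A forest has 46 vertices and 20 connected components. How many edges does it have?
26 (Each of the 20 component trees on V_i vertices has V_i - 1 edges; summing gives V - C = 46 - 20 = 26)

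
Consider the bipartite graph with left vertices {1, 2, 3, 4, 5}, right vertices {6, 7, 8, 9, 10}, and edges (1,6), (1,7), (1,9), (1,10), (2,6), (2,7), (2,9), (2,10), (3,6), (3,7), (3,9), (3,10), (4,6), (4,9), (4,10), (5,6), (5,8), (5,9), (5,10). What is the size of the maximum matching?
5 (matching: (1,10), (2,9), (3,7), (4,6), (5,8); upper bound min(|L|,|R|) = min(5,5) = 5)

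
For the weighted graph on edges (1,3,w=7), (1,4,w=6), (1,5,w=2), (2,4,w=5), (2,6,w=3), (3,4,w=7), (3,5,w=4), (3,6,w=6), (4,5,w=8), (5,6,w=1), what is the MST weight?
15 (MST edges: (1,5,w=2), (2,4,w=5), (2,6,w=3), (3,5,w=4), (5,6,w=1); sum of weights 2 + 5 + 3 + 4 + 1 = 15)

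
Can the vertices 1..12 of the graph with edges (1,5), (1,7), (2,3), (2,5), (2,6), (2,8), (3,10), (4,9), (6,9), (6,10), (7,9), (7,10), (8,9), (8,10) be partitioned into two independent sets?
Yes. Partition: {1, 2, 9, 10, 11, 12}, {3, 4, 5, 6, 7, 8}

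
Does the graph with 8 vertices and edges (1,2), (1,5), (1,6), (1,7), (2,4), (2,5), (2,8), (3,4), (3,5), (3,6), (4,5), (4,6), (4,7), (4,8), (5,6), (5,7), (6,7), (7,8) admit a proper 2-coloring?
No (odd cycle of length 3: 2 -> 1 -> 5 -> 2)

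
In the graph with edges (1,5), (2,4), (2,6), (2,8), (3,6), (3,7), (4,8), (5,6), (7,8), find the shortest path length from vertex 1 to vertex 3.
3 (path: 1 -> 5 -> 6 -> 3, 3 edges)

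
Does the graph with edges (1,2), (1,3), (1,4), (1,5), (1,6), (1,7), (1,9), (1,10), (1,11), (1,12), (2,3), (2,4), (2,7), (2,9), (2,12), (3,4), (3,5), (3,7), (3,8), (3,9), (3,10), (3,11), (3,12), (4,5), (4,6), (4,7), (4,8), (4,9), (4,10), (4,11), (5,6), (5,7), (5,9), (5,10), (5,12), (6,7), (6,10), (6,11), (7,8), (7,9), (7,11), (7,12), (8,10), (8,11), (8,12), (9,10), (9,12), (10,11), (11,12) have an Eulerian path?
Yes — and in fact it has an Eulerian circuit (the graph is connected and all 12 vertices have even degree)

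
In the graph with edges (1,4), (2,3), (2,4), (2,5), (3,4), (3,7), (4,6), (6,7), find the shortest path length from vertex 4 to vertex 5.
2 (path: 4 -> 2 -> 5, 2 edges)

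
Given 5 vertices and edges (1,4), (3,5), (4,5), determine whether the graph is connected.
No, it has 2 components: {1, 3, 4, 5}, {2}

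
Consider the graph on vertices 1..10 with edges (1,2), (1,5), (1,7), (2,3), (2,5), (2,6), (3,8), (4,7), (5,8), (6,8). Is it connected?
No, it has 3 components: {1, 2, 3, 4, 5, 6, 7, 8}, {9}, {10}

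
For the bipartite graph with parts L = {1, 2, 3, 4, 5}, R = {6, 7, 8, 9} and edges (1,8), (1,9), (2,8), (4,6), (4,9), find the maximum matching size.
3 (matching: (1,9), (2,8), (4,6); upper bound min(|L|,|R|) = min(5,4) = 4)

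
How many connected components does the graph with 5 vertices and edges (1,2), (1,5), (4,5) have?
2 (components: {1, 2, 4, 5}, {3})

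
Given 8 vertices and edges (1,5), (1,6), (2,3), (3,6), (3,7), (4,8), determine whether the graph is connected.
No, it has 2 components: {1, 2, 3, 5, 6, 7}, {4, 8}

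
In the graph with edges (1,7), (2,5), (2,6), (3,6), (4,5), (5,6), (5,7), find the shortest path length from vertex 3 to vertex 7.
3 (path: 3 -> 6 -> 5 -> 7, 3 edges)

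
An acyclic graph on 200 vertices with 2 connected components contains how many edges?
198 (Each of the 2 component trees on V_i vertices has V_i - 1 edges; summing gives V - C = 200 - 2 = 198)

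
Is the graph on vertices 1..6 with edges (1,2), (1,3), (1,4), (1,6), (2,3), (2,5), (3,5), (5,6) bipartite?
No (odd cycle of length 3: 2 -> 1 -> 3 -> 2)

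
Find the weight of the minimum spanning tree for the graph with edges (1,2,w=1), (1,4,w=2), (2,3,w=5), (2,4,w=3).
8 (MST edges: (1,2,w=1), (1,4,w=2), (2,3,w=5); sum of weights 1 + 2 + 5 = 8)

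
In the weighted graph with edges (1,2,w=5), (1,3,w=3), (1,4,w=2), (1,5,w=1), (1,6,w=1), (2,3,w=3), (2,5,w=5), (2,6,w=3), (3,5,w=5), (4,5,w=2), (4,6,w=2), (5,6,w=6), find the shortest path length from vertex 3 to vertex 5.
4 (path: 3 -> 1 -> 5; weights 3 + 1 = 4)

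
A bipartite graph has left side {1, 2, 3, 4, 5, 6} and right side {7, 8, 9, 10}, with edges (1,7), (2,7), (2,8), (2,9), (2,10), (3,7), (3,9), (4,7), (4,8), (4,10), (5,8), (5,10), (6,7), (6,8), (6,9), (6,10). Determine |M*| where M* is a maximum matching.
4 (matching: (1,7), (2,10), (3,9), (4,8); upper bound min(|L|,|R|) = min(6,4) = 4)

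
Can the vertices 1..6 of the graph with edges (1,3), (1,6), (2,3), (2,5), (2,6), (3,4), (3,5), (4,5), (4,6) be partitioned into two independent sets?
No (odd cycle of length 3: 5 -> 3 -> 4 -> 5)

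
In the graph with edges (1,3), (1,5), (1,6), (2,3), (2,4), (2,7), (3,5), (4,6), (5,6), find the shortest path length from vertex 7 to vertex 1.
3 (path: 7 -> 2 -> 3 -> 1, 3 edges)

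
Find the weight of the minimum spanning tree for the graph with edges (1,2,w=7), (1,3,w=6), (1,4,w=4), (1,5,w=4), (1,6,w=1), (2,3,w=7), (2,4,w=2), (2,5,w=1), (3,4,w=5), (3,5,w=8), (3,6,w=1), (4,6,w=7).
9 (MST edges: (1,4,w=4), (1,6,w=1), (2,4,w=2), (2,5,w=1), (3,6,w=1); sum of weights 4 + 1 + 2 + 1 + 1 = 9)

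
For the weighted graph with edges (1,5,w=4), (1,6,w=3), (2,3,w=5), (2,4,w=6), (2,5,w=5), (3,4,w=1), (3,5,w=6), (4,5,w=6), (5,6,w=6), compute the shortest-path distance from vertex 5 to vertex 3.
6 (path: 5 -> 3; weights 6 = 6)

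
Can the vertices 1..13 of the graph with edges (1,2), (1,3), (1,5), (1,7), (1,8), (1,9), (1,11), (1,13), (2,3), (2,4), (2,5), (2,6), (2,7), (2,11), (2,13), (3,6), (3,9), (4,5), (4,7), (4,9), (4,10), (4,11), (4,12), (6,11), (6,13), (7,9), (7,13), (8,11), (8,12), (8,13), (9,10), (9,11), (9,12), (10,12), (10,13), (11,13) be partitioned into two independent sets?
No (odd cycle of length 3: 13 -> 1 -> 11 -> 13)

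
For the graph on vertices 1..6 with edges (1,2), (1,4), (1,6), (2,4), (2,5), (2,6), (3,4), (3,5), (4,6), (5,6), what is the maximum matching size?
3 (matching: (1,2), (3,5), (4,6); upper bound floor(n/2) = floor(6/2) = 3)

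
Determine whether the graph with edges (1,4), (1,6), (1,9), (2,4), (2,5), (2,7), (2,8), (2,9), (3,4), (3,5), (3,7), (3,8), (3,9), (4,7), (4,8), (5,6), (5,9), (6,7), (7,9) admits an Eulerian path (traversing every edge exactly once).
No (8 vertices have odd degree: {1, 2, 3, 4, 6, 7, 8, 9}; Eulerian path requires 0 or 2)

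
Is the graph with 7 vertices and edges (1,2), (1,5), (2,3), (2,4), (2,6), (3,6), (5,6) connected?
No, it has 2 components: {1, 2, 3, 4, 5, 6}, {7}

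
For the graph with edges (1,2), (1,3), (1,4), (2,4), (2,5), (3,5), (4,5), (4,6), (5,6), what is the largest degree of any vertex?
4 (attained at vertices 4, 5)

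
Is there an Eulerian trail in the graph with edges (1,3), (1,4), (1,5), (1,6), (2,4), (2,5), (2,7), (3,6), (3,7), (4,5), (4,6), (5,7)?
No (4 vertices have odd degree: {2, 3, 6, 7}; Eulerian path requires 0 or 2)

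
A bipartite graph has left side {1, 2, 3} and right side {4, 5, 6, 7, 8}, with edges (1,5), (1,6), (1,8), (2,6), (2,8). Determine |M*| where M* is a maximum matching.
2 (matching: (1,8), (2,6); upper bound min(|L|,|R|) = min(3,5) = 3)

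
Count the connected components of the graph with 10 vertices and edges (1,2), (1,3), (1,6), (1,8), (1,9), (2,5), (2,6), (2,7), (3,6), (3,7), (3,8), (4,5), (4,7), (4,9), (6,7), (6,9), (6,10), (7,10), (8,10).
1 (components: {1, 2, 3, 4, 5, 6, 7, 8, 9, 10})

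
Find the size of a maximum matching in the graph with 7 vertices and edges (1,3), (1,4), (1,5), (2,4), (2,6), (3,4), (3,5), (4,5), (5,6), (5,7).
3 (matching: (1,4), (2,6), (5,7); upper bound floor(n/2) = floor(7/2) = 3)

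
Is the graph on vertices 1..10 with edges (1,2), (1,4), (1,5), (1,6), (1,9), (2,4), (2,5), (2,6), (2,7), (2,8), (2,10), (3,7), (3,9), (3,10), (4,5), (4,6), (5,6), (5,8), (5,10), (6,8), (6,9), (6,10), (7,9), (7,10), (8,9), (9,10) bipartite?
No (odd cycle of length 3: 4 -> 1 -> 6 -> 4)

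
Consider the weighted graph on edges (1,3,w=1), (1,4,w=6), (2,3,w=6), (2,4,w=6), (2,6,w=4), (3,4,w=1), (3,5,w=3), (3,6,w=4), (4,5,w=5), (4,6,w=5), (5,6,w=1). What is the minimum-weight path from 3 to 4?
1 (path: 3 -> 4; weights 1 = 1)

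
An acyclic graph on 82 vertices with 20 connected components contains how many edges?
62 (Each of the 20 component trees on V_i vertices has V_i - 1 edges; summing gives V - C = 82 - 20 = 62)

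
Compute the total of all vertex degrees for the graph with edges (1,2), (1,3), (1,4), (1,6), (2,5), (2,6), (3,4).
14 (handshake: sum of degrees = 2|E| = 2 x 7 = 14)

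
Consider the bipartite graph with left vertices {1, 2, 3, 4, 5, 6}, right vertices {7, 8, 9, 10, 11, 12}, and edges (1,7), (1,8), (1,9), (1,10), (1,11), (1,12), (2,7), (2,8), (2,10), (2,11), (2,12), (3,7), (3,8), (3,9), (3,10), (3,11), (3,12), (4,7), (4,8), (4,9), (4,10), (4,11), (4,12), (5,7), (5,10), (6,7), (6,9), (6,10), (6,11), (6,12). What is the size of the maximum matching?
6 (matching: (1,12), (2,11), (3,10), (4,8), (5,7), (6,9); upper bound min(|L|,|R|) = min(6,6) = 6)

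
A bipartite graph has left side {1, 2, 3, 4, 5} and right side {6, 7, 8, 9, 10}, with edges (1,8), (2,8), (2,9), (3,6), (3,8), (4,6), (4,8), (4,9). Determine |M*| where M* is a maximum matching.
3 (matching: (1,8), (2,9), (3,6); upper bound min(|L|,|R|) = min(5,5) = 5)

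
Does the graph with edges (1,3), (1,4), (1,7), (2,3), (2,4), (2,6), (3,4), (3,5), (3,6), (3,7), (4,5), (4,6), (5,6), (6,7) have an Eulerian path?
No (6 vertices have odd degree: {1, 2, 4, 5, 6, 7}; Eulerian path requires 0 or 2)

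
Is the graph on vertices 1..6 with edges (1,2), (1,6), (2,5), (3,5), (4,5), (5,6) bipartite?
Yes. Partition: {1, 5}, {2, 3, 4, 6}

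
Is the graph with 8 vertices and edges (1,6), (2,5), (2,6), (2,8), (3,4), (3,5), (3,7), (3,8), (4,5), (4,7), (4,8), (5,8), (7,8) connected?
Yes (BFS from 1 visits [1, 6, 2, 5, 8, 3, 4, 7] — all 8 vertices reached)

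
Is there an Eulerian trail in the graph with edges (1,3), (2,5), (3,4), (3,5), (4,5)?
No (4 vertices have odd degree: {1, 2, 3, 5}; Eulerian path requires 0 or 2)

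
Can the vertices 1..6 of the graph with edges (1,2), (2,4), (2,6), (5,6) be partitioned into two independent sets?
Yes. Partition: {1, 3, 4, 6}, {2, 5}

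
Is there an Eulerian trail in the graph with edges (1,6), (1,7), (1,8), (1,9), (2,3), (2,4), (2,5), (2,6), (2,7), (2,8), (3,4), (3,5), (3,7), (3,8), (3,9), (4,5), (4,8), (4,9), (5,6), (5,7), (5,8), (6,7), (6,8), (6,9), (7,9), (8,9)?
Yes (the graph is connected and exactly 2 vertices have odd degree: {4, 8}; any Eulerian path must start and end at those)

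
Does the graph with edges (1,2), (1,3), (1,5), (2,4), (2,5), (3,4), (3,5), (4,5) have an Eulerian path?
No (4 vertices have odd degree: {1, 2, 3, 4}; Eulerian path requires 0 or 2)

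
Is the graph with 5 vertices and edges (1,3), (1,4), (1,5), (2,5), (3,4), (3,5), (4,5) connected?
Yes (BFS from 1 visits [1, 3, 4, 5, 2] — all 5 vertices reached)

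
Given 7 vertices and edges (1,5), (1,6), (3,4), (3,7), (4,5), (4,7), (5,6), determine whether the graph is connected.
No, it has 2 components: {1, 3, 4, 5, 6, 7}, {2}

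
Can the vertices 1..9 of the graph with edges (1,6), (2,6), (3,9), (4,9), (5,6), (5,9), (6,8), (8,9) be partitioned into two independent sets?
Yes. Partition: {1, 2, 3, 4, 5, 7, 8}, {6, 9}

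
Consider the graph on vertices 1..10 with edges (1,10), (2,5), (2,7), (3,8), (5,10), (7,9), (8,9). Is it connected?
No, it has 3 components: {1, 2, 3, 5, 7, 8, 9, 10}, {4}, {6}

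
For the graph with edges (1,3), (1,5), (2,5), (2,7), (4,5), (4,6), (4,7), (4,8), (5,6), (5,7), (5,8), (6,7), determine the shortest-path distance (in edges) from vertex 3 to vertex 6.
3 (path: 3 -> 1 -> 5 -> 6, 3 edges)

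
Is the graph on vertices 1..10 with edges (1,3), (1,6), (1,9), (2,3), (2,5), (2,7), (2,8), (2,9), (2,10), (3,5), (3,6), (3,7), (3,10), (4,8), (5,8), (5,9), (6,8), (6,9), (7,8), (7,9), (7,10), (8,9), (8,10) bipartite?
No (odd cycle of length 3: 6 -> 1 -> 9 -> 6)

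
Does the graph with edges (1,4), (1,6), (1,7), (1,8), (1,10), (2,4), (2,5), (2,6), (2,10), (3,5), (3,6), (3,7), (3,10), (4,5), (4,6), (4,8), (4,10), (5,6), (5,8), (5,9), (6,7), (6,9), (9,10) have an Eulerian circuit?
No (6 vertices have odd degree: {1, 6, 7, 8, 9, 10}; Eulerian circuit requires 0)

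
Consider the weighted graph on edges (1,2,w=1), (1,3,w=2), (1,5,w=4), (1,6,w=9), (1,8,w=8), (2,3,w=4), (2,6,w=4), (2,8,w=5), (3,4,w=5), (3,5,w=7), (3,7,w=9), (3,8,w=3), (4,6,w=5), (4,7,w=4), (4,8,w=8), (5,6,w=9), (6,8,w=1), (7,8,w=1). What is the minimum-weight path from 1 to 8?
5 (path: 1 -> 3 -> 8; weights 2 + 3 = 5)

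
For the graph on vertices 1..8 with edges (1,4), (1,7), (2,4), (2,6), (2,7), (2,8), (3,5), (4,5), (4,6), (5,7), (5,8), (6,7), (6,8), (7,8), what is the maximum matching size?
4 (matching: (1,7), (2,8), (3,5), (4,6); upper bound floor(n/2) = floor(8/2) = 4)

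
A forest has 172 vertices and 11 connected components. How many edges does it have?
161 (Each of the 11 component trees on V_i vertices has V_i - 1 edges; summing gives V - C = 172 - 11 = 161)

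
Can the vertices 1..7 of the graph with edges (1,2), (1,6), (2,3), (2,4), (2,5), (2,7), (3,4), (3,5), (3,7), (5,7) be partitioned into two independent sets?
No (odd cycle of length 3: 7 -> 2 -> 3 -> 7)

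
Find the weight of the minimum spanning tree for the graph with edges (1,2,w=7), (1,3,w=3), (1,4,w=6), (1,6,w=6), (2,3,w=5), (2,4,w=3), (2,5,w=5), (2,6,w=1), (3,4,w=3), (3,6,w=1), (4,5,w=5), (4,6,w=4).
13 (MST edges: (1,3,w=3), (2,4,w=3), (2,5,w=5), (2,6,w=1), (3,6,w=1); sum of weights 3 + 3 + 5 + 1 + 1 = 13)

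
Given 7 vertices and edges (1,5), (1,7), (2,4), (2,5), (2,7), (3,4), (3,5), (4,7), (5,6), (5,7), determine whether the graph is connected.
Yes (BFS from 1 visits [1, 5, 7, 2, 3, 6, 4] — all 7 vertices reached)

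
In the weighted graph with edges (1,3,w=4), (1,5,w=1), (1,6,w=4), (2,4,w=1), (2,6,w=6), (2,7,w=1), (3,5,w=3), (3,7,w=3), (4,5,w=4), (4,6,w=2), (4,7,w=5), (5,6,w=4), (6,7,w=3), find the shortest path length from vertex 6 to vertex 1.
4 (path: 6 -> 1; weights 4 = 4)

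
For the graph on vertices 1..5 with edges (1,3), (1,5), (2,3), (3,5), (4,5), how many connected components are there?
1 (components: {1, 2, 3, 4, 5})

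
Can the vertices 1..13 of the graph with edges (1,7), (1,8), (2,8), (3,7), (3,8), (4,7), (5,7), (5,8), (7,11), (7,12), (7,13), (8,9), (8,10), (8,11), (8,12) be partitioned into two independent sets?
Yes. Partition: {1, 2, 3, 4, 5, 6, 9, 10, 11, 12, 13}, {7, 8}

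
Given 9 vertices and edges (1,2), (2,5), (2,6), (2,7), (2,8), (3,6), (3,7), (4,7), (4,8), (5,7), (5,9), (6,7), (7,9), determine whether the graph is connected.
Yes (BFS from 1 visits [1, 2, 5, 6, 7, 8, 9, 3, 4] — all 9 vertices reached)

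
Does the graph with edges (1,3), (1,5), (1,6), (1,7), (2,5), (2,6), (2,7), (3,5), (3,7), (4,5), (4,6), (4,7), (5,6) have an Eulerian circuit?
No (4 vertices have odd degree: {2, 3, 4, 5}; Eulerian circuit requires 0)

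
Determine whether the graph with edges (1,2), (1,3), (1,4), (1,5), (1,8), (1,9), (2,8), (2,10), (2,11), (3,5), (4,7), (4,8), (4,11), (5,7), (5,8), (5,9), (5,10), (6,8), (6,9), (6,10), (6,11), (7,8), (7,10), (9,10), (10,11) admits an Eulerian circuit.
Yes (the graph is connected and all 11 vertices have even degree)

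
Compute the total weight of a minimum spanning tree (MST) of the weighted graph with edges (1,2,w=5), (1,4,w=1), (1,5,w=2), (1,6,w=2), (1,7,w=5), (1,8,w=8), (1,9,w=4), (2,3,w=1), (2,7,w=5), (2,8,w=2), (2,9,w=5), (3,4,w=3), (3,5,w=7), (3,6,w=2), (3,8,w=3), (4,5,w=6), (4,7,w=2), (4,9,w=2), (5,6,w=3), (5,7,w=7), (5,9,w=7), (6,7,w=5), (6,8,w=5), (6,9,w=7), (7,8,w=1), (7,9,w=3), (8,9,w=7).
13 (MST edges: (1,4,w=1), (1,5,w=2), (1,6,w=2), (2,3,w=1), (2,8,w=2), (3,6,w=2), (4,9,w=2), (7,8,w=1); sum of weights 1 + 2 + 2 + 1 + 2 + 2 + 2 + 1 = 13)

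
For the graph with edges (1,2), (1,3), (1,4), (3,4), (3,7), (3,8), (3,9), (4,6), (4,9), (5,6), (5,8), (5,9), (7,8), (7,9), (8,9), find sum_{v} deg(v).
30 (handshake: sum of degrees = 2|E| = 2 x 15 = 30)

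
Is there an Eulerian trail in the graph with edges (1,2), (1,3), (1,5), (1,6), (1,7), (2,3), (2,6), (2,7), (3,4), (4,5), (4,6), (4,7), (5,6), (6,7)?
No (4 vertices have odd degree: {1, 3, 5, 6}; Eulerian path requires 0 or 2)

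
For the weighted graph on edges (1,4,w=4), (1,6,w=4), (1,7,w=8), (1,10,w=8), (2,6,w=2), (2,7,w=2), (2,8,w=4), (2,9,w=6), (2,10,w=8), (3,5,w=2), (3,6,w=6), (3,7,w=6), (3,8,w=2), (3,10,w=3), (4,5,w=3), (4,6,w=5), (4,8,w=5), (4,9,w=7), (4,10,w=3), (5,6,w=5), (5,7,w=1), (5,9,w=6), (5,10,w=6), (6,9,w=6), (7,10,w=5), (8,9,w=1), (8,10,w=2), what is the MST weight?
19 (MST edges: (1,4,w=4), (2,6,w=2), (2,7,w=2), (3,5,w=2), (3,8,w=2), (4,5,w=3), (5,7,w=1), (8,9,w=1), (8,10,w=2); sum of weights 4 + 2 + 2 + 2 + 2 + 3 + 1 + 1 + 2 = 19)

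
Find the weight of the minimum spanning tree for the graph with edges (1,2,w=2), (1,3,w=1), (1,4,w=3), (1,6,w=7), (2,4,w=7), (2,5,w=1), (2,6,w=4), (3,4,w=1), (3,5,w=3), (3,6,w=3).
8 (MST edges: (1,2,w=2), (1,3,w=1), (2,5,w=1), (3,4,w=1), (3,6,w=3); sum of weights 2 + 1 + 1 + 1 + 3 = 8)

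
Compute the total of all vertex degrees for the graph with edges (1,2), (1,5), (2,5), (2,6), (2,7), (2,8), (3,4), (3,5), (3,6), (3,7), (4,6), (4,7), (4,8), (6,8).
28 (handshake: sum of degrees = 2|E| = 2 x 14 = 28)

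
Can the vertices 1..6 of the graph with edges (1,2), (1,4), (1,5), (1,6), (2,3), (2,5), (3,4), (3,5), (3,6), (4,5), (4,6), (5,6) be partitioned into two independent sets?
No (odd cycle of length 3: 5 -> 1 -> 4 -> 5)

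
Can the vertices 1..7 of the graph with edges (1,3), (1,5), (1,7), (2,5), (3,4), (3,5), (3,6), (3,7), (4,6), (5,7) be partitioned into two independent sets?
No (odd cycle of length 3: 7 -> 1 -> 5 -> 7)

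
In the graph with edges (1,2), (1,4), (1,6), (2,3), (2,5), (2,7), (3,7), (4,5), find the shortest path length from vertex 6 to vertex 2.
2 (path: 6 -> 1 -> 2, 2 edges)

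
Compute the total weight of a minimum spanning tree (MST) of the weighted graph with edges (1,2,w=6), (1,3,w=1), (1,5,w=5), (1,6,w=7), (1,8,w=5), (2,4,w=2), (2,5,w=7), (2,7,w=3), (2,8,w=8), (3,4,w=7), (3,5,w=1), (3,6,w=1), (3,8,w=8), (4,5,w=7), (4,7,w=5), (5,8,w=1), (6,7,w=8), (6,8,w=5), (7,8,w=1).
10 (MST edges: (1,3,w=1), (2,4,w=2), (2,7,w=3), (3,5,w=1), (3,6,w=1), (5,8,w=1), (7,8,w=1); sum of weights 1 + 2 + 3 + 1 + 1 + 1 + 1 = 10)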